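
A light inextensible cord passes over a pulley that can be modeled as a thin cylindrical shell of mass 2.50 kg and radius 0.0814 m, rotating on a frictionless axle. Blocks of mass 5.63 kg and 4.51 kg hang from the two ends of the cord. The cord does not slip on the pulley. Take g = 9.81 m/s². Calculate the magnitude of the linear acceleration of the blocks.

I = MR² = (2.50)(0.0814)² = 0.01656 kg·m².
Heavier block: m₁g − T₁ = m₁a. Lighter block: T₂ − m₂g = m₂a.
Pulley: (T₁ − T₂)R = Iα = I(a/R), so T₁ − T₂ = (I/R²)a = 1·M_p a = 2.500·a.
Adding the three: (m₁ − m₂)g = (m₁ + m₂ + 2.500)a, so a = (5.63 − 4.51)(9.81)/(5.63 + 4.51 + 2.500) = 0.8692 m/s².

a ≈ 0.869 m/s²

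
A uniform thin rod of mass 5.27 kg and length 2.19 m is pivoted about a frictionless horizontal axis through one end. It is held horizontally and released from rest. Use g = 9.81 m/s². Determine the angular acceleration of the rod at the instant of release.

About the pivot, I = (1/3)ML² = (1/3)(5.27)(2.19)² = 8.425 kg·m².
The weight acts at the center, a distance L/2 = 1.095 m from the pivot; τ = Mg(L/2) = 56.61 N·m.
α = τ/I = 56.61/8.425 = 6.719 rad/s².

α ≈ 6.72 rad/s²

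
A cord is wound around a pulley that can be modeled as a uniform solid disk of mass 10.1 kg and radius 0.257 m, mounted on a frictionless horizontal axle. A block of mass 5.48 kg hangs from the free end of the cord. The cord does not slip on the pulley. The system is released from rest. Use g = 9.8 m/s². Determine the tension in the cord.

I = ½MR² = (1/2)(10.1)(0.257)² = 0.3335 kg·m².
Block: mg − T = ma. Pulley: TR = Iα. No-slip: a = αR, so T = (I/R²)a = 5.050·a.
Then mg = (m + 5.050)a, so a = (5.48)(9.8)/(5.48 + 5.050) = 5.100 m/s².
T = 5.050·a = 25.76 N.

T ≈ 25.8 N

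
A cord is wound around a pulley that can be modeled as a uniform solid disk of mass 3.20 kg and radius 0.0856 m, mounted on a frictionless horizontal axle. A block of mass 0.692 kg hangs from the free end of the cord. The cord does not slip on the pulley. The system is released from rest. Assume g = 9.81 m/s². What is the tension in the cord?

T ≈ 4.74 N

I = ½MR² = (1/2)(3.20)(0.0856)² = 0.01172 kg·m².
Block: mg − T = ma. Pulley: TR = Iα. No-slip: a = αR, so T = (I/R²)a = 1.600·a.
Then mg = (m + 1.600)a, so a = (0.692)(9.81)/(0.692 + 1.600) = 2.962 m/s².
T = 1.600·a = 4.739 N.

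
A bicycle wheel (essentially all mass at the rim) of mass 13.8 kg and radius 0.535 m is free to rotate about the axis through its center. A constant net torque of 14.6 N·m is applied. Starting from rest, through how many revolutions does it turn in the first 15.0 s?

I = MR² = (13.8)(0.535)² = 3.950 kg·m².
α = τ/I = 14.6/3.950 = 3.696 rad/s².
θ = ½αt² = ½(3.696)(15.0)² = 415.8 rad.
Revolutions = θ/(2π) = 66.18.

≈ 66.2 revolutions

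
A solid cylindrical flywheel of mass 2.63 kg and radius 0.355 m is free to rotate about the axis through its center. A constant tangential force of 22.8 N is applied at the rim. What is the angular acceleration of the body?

I = ½MR² = (1/2)(2.63)(0.355)² = 0.1657 kg·m².
τ = F R = (22.8)(0.355) = 8.094 N·m.
From τ = Iα: α = 8.094/0.1657 = 48.84 rad/s².

α ≈ 48.8 rad/s²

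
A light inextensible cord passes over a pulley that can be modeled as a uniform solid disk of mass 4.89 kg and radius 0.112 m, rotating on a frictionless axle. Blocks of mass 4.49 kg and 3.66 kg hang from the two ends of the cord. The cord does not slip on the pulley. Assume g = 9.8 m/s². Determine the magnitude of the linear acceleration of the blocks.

a ≈ 0.768 m/s²

I = ½MR² = (1/2)(4.89)(0.112)² = 0.03067 kg·m².
Heavier block: m₁g − T₁ = m₁a. Lighter block: T₂ − m₂g = m₂a.
Pulley: (T₁ − T₂)R = Iα = I(a/R), so T₁ − T₂ = (I/R²)a = (1/2)M_p a = 2.445·a.
Adding the three: (m₁ − m₂)g = (m₁ + m₂ + 2.445)a, so a = (4.49 − 3.66)(9.8)/(4.49 + 3.66 + 2.445) = 0.7677 m/s².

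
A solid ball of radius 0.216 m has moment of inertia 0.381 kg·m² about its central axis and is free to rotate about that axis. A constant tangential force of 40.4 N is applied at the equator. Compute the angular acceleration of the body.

τ = F R = (40.4)(0.216) = 8.726 N·m.
Newton's second law for rotation, τ = Iα, gives α = τ/I = 8.726/0.3810 = 22.90 rad/s².

α ≈ 22.9 rad/s²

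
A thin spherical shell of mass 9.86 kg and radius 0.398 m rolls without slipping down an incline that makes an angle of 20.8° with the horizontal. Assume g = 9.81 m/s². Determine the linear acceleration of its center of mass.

a ≈ 2.09 m/s²

Translation along the incline: Mg sinθ − f = Ma.
Rotation about the center: fR = Iα with I = (2/3)MR². No-slip gives a = αR, so f = (I/R²)a = (2/3)M a.
Substituting: Mg sinθ = (1 + 0.6667)Ma, so a = g sinθ/(1 + 0.6667) = (9.81) sin 20.8° / 1.667 = 2.090 m/s².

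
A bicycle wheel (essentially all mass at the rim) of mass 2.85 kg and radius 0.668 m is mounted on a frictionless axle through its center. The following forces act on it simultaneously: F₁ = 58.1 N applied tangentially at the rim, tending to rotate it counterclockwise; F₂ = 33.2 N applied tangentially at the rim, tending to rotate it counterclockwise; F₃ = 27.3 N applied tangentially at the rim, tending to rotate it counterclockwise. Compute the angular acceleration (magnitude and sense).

α ≈ 62.3 rad/s², counterclockwise

I = MR² = (2.85)(0.668)² = 1.272 kg·m².
Taking counterclockwise as positive: τ₁ = +(58.1)(0.668) = +38.81 N·m; τ₂ = +(33.2)(0.668) = +22.18 N·m; τ₃ = +(27.3)(0.668) = +18.24 N·m.
Net torque τ = 79.22 N·m.
α = τ/I = 79.22/1.272 = 62.30 rad/s².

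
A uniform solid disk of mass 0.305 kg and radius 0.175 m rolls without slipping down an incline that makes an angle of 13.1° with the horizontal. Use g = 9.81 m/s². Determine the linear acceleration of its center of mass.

Translation along the incline: Mg sinθ − f = Ma.
Rotation about the center: fR = Iα with I = ½MR². No-slip gives a = αR, so f = (I/R²)a = (1/2)M a.
Substituting: Mg sinθ = (1 + 0.5000)Ma, so a = g sinθ/(1 + 0.5000) = (9.81) sin 13.1° / 1.500 = 1.482 m/s².

a ≈ 1.48 m/s²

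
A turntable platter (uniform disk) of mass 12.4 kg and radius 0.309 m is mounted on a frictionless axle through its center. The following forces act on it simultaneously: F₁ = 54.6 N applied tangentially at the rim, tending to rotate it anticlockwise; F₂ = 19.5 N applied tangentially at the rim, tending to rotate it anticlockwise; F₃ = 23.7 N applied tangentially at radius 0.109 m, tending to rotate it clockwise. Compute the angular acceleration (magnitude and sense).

α ≈ 34.3 rad/s², anticlockwise

I = ½MR² = (1/2)(12.4)(0.309)² = 0.5920 kg·m².
Taking anticlockwise as positive: τ₁ = +(54.6)(0.309) = +16.87 N·m; τ₂ = +(19.5)(0.309) = +6.026 N·m; τ₃ = −(23.7)(0.109) = −2.583 N·m.
Net torque τ = 20.31 N·m.
α = τ/I = 20.31/0.5920 = 34.31 rad/s².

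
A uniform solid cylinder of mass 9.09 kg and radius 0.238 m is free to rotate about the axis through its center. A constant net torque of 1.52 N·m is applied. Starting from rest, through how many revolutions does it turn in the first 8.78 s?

≈ 36.2 revolutions

I = ½MR² = (1/2)(9.09)(0.238)² = 0.2574 kg·m².
α = τ/I = 1.52/0.2574 = 5.904 rad/s².
θ = ½αt² = ½(5.904)(8.78)² = 227.6 rad.
Revolutions = θ/(2π) = 36.22.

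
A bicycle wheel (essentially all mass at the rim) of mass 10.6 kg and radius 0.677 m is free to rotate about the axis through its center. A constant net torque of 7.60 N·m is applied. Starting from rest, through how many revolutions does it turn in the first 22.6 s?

I = MR² = (10.6)(0.677)² = 4.858 kg·m².
α = τ/I = 7.60/4.858 = 1.564 rad/s².
θ = ½αt² = ½(1.564)(22.6)² = 399.5 rad.
Revolutions = θ/(2π) = 63.58.

≈ 63.6 revolutions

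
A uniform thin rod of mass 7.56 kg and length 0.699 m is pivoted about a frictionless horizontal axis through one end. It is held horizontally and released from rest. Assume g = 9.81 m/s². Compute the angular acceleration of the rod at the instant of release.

α ≈ 21.1 rad/s²

About the pivot, I = (1/3)ML² = (1/3)(7.56)(0.699)² = 1.231 kg·m².
The weight acts at the center, a distance L/2 = 0.3495 m from the pivot; τ = Mg(L/2) = 25.92 N·m.
α = τ/I = 25.92/1.231 = 21.05 rad/s².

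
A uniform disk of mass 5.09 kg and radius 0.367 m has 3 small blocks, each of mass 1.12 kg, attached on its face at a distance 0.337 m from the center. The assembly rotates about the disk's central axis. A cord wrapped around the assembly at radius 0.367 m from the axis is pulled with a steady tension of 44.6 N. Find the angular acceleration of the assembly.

α ≈ 22.6 rad/s²

I_disk = ½MR² = ½(5.09)(0.367)² = 0.3428 kg·m².
I_blocks = 3·m·r² = 3(1.12)(0.337)² = 0.3816 kg·m².
Total I = 0.7244 kg·m².
τ = F r = (44.6)(0.367) = 16.37 N·m.
α = τ/I = 16.37/0.7244 = 22.60 rad/s².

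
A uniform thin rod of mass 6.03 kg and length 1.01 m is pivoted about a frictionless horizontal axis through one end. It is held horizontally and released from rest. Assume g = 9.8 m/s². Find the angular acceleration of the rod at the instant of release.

About the pivot, I = (1/3)ML² = (1/3)(6.03)(1.01)² = 2.050 kg·m².
The weight acts at the center, a distance L/2 = 0.5050 m from the pivot; τ = Mg(L/2) = 29.84 N·m.
α = τ/I = 29.84/2.050 = 14.55 rad/s².

α ≈ 14.6 rad/s²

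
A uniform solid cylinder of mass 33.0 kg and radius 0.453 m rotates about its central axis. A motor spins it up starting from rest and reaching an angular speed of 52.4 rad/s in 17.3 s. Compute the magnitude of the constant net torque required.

I = ½MR² = (1/2)(33.0)(0.453)² = 3.386 kg·m².
α = Δω/Δt = (52.4 − 0)/17.3 = 3.029 rad/s².
τ = Iα = (3.386)(3.029) = 10.26 N·m.

τ ≈ 10.3 N·m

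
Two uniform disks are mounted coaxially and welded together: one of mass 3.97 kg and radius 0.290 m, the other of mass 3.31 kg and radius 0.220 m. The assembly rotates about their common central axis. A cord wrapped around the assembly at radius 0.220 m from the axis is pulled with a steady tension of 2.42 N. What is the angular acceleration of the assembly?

α ≈ 2.16 rad/s²

I = ½M₁R₁² + ½M₂R₂² = ½(3.97)(0.290)² + ½(3.31)(0.220)² = 0.2470 kg·m².
τ = F r = (2.42)(0.220) = 0.5324 N·m.
α = τ/I = 0.5324/0.2470 = 2.155 rad/s².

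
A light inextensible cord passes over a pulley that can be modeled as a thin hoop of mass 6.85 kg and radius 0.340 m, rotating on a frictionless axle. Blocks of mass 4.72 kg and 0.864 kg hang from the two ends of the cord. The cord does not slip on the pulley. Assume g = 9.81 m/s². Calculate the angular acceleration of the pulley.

α ≈ 8.95 rad/s²

I = MR² = (6.85)(0.340)² = 0.7919 kg·m².
Heavier block: m₁g − T₁ = m₁a. Lighter block: T₂ − m₂g = m₂a.
Pulley: (T₁ − T₂)R = Iα = I(a/R), so T₁ − T₂ = (I/R²)a = 1·M_p a = 6.850·a.
Adding the three: (m₁ − m₂)g = (m₁ + m₂ + 6.850)a, so a = (4.72 − 0.864)(9.81)/(4.72 + 0.864 + 6.850) = 3.042 m/s².
α = a/R = 3.042/0.340 = 8.948 rad/s².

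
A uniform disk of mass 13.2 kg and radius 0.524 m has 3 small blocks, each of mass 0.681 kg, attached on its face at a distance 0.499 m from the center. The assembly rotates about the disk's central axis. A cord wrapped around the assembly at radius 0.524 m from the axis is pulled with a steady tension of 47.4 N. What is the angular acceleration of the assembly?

α ≈ 10.7 rad/s²

I_disk = ½MR² = ½(13.2)(0.524)² = 1.812 kg·m².
I_blocks = 3·m·r² = 3(0.681)(0.499)² = 0.5087 kg·m².
Total I = 2.321 kg·m².
τ = F r = (47.4)(0.524) = 24.84 N·m.
α = τ/I = 24.84/2.321 = 10.70 rad/s².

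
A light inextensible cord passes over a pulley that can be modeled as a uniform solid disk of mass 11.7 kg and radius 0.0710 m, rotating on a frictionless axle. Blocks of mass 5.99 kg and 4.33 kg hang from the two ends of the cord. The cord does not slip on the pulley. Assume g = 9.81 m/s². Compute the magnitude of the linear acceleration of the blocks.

I = ½MR² = (1/2)(11.7)(0.0710)² = 0.02949 kg·m².
Heavier block: m₁g − T₁ = m₁a. Lighter block: T₂ − m₂g = m₂a.
Pulley: (T₁ − T₂)R = Iα = I(a/R), so T₁ − T₂ = (I/R²)a = (1/2)M_p a = 5.850·a.
Adding the three: (m₁ − m₂)g = (m₁ + m₂ + 5.850)a, so a = (5.99 − 4.33)(9.81)/(5.99 + 4.33 + 5.850) = 1.007 m/s².

a ≈ 1.01 m/s²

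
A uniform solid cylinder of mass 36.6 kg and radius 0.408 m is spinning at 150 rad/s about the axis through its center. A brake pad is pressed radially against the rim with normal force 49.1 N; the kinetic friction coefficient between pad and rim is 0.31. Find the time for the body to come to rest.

I = ½MR² = (1/2)(36.6)(0.408)² = 3.046 kg·m².
Friction force f = μN = (0.31)(49.1) = 15.22 N at the rim; torque magnitude τ = fR = 6.210 N·m, opposing ω.
|α| = τ/I = 6.210/3.046 = 2.039 rad/s² (deceleration).
0 = ω₀ − |α|t ⇒ t = ω₀/|α| = 150/2.039 = 73.58 s.

t ≈ 73.6 s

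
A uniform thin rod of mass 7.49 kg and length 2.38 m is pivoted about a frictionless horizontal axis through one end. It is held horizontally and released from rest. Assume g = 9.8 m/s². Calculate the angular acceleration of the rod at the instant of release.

α ≈ 6.18 rad/s²

About the pivot, I = (1/3)ML² = (1/3)(7.49)(2.38)² = 14.14 kg·m².
The weight acts at the center, a distance L/2 = 1.190 m from the pivot; τ = Mg(L/2) = 87.35 N·m.
α = τ/I = 87.35/14.14 = 6.176 rad/s².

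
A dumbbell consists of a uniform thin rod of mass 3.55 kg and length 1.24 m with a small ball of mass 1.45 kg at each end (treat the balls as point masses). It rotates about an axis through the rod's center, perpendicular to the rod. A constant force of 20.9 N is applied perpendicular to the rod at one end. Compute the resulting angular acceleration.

α ≈ 8.26 rad/s²

I_rod = (1/12)ML² = (1/12)(3.55)(1.24)² = 0.4549 kg·m².
I_balls = 2·m·(L/2)² = 2(1.45)(0.6200)² = 1.115 kg·m².
Total I = 1.570 kg·m².
τ = F·(L/2) = (20.9)(0.620) = 12.96 N·m.
α = τ/I = 12.96/1.570 = 8.255 rad/s².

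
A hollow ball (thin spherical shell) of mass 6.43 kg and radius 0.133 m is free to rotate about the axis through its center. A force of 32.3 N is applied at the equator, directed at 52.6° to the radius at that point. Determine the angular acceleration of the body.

I = (2/3)MR² = (2/3)(6.43)(0.133)² = 0.07583 kg·m².
Only the tangential component produces torque: τ = F R sinθ = (32.3)(0.133) sin 52.6° = 3.413 N·m.
Newton's second law for rotation, τ = Iα, gives α = τ/I = 3.413/0.07583 = 45.01 rad/s².

α ≈ 45.0 rad/s²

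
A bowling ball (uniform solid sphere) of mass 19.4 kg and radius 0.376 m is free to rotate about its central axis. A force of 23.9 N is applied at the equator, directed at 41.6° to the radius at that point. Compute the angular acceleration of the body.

α ≈ 5.44 rad/s²

I = (2/5)MR² = (2/5)(19.4)(0.376)² = 1.097 kg·m².
Only the tangential component produces torque: τ = F R sinθ = (23.9)(0.376) sin 41.6° = 5.966 N·m.
Newton's second law for rotation, τ = Iα, gives α = τ/I = 5.966/1.097 = 5.438 rad/s².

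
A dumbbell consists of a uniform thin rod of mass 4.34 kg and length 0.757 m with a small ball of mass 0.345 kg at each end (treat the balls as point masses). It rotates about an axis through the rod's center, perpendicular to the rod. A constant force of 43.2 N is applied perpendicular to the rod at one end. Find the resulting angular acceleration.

I_rod = (1/12)ML² = (1/12)(4.34)(0.757)² = 0.2073 kg·m².
I_balls = 2·m·(L/2)² = 2(0.345)(0.3785)² = 0.09885 kg·m².
Total I = 0.3061 kg·m².
τ = F·(L/2) = (43.2)(0.379) = 16.35 N·m.
α = τ/I = 16.35/0.3061 = 53.42 rad/s².

α ≈ 53.4 rad/s²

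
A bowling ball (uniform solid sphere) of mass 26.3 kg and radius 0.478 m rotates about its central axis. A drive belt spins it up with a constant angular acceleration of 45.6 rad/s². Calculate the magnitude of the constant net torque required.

I = (2/5)MR² = (2/5)(26.3)(0.478)² = 2.404 kg·m².
τ = Iα = (2.404)(45.60) = 109.6 N·m.

τ ≈ 110 N·m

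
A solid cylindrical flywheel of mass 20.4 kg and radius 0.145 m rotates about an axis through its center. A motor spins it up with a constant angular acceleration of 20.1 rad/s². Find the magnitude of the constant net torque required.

I = ½MR² = (1/2)(20.4)(0.145)² = 0.2145 kg·m².
τ = Iα = (0.2145)(20.10) = 4.311 N·m.

τ ≈ 4.31 N·m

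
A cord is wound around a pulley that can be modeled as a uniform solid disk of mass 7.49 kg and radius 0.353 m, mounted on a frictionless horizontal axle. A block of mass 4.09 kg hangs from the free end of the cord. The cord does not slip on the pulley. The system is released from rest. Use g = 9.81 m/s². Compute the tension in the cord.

I = ½MR² = (1/2)(7.49)(0.353)² = 0.4667 kg·m².
Block: mg − T = ma. Pulley: TR = Iα. No-slip: a = αR, so T = (I/R²)a = 3.745·a.
Then mg = (m + 3.745)a, so a = (4.09)(9.81)/(4.09 + 3.745) = 5.121 m/s².
T = 3.745·a = 19.18 N.

T ≈ 19.2 N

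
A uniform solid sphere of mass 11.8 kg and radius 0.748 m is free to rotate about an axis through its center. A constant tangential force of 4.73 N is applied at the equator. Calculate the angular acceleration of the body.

I = (2/5)MR² = (2/5)(11.8)(0.748)² = 2.641 kg·m².
τ = F R = (4.73)(0.748) = 3.538 N·m.
From τ = Iα: α = 3.538/2.641 = 1.340 rad/s².

α ≈ 1.34 rad/s²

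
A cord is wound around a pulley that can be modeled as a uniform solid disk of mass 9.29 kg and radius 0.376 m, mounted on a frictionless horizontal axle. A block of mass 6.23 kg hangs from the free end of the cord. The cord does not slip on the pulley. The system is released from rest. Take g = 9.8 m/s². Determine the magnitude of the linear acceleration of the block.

a ≈ 5.61 m/s²

I = ½MR² = (1/2)(9.29)(0.376)² = 0.6567 kg·m².
Block: mg − T = ma. Pulley: TR = Iα. No-slip: a = αR, so T = (I/R²)a = 4.645·a.
Then mg = (m + 4.645)a, so a = (6.23)(9.8)/(6.23 + 4.645) = 5.614 m/s².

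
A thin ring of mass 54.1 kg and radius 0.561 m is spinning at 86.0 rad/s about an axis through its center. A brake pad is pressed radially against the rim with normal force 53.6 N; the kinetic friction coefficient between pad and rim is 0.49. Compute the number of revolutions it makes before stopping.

I = MR² = (54.1)(0.561)² = 17.03 kg·m².
Friction force f = μN = (0.49)(53.6) = 26.26 N at the rim; torque magnitude τ = fR = 14.73 N·m, opposing ω.
|α| = τ/I = 14.73/17.03 = 0.8654 rad/s² (deceleration).
ω² = ω₀² − 2|α|θ with ω = 0 ⇒ θ = ω₀²/(2|α|) = 4273 rad = 680.1 rev.

≈ 680 revolutions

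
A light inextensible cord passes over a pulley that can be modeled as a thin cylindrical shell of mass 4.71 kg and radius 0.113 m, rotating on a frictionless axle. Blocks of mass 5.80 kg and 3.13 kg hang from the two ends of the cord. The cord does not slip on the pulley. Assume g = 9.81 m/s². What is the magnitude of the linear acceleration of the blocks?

I = MR² = (4.71)(0.113)² = 0.06014 kg·m².
Heavier block: m₁g − T₁ = m₁a. Lighter block: T₂ − m₂g = m₂a.
Pulley: (T₁ − T₂)R = Iα = I(a/R), so T₁ − T₂ = (I/R²)a = 1·M_p a = 4.710·a.
Adding the three: (m₁ − m₂)g = (m₁ + m₂ + 4.710)a, so a = (5.80 − 3.13)(9.81)/(5.80 + 3.13 + 4.710) = 1.920 m/s².

a ≈ 1.92 m/s²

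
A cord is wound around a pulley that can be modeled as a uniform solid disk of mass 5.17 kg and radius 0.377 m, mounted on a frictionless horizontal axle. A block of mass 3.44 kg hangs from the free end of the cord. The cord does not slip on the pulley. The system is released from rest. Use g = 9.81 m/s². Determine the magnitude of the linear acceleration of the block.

a ≈ 5.60 m/s²

I = ½MR² = (1/2)(5.17)(0.377)² = 0.3674 kg·m².
Block: mg − T = ma. Pulley: TR = Iα. No-slip: a = αR, so T = (I/R²)a = 2.585·a.
Then mg = (m + 2.585)a, so a = (3.44)(9.81)/(3.44 + 2.585) = 5.601 m/s².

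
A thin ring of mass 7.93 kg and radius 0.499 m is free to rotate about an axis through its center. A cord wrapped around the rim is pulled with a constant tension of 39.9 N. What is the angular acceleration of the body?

α ≈ 10.1 rad/s²

I = MR² = (7.93)(0.499)² = 1.975 kg·m².
τ = F R = (39.9)(0.499) = 19.91 N·m.
From τ = Iα: α = 19.91/1.975 = 10.08 rad/s².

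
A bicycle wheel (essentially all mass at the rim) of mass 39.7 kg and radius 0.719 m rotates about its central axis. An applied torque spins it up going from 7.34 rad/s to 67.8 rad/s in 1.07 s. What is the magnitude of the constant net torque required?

I = MR² = (39.7)(0.719)² = 20.52 kg·m².
α = Δω/Δt = (67.8 − 7.34)/1.07 = 56.50 rad/s².
τ = Iα = (20.52)(56.50) = 1160 N·m.

τ ≈ 1160 N·m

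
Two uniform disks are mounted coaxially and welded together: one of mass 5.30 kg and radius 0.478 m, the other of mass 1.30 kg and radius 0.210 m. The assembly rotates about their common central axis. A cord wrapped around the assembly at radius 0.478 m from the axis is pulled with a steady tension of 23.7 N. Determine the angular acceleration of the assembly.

I = ½M₁R₁² + ½M₂R₂² = ½(5.30)(0.478)² + ½(1.30)(0.210)² = 0.6341 kg·m².
τ = F r = (23.7)(0.478) = 11.33 N·m.
α = τ/I = 11.33/0.6341 = 17.86 rad/s².

α ≈ 17.9 rad/s²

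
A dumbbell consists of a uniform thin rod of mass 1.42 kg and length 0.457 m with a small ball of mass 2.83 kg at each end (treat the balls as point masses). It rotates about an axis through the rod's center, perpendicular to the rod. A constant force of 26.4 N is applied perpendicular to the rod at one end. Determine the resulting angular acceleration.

I_rod = (1/12)ML² = (1/12)(1.42)(0.457)² = 0.02471 kg·m².
I_balls = 2·m·(L/2)² = 2(2.83)(0.2285)² = 0.2955 kg·m².
Total I = 0.3202 kg·m².
τ = F·(L/2) = (26.4)(0.229) = 6.032 N·m.
α = τ/I = 6.032/0.3202 = 18.84 rad/s².

α ≈ 18.8 rad/s²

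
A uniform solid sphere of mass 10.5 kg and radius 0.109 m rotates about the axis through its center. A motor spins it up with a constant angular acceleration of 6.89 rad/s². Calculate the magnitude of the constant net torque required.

I = (2/5)MR² = (2/5)(10.5)(0.109)² = 0.04990 kg·m².
τ = Iα = (0.04990)(6.890) = 0.3438 N·m.

τ ≈ 0.344 N·m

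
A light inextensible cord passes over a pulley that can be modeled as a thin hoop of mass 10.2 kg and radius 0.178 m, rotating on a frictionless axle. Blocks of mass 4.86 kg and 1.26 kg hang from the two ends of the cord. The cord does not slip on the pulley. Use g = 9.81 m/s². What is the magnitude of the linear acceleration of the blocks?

a ≈ 2.16 m/s²

I = MR² = (10.2)(0.178)² = 0.3232 kg·m².
Heavier block: m₁g − T₁ = m₁a. Lighter block: T₂ − m₂g = m₂a.
Pulley: (T₁ − T₂)R = Iα = I(a/R), so T₁ − T₂ = (I/R²)a = 1·M_p a = 10.20·a.
Adding the three: (m₁ − m₂)g = (m₁ + m₂ + 10.20)a, so a = (4.86 − 1.26)(9.81)/(4.86 + 1.26 + 10.20) = 2.164 m/s².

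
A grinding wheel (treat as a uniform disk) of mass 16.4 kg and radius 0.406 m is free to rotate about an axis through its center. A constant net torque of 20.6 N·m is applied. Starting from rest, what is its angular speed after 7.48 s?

ω ≈ 114 rad/s

I = ½MR² = (1/2)(16.4)(0.406)² = 1.352 kg·m².
α = τ/I = 20.6/1.352 = 15.24 rad/s².
ω = ω₀ + αt = 0 + (15.24)(7.48) = 114.0 rad/s.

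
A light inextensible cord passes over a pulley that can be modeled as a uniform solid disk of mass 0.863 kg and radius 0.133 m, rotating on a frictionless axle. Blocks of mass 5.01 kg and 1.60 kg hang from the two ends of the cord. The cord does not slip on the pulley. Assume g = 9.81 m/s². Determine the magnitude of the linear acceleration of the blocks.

I = ½MR² = (1/2)(0.863)(0.133)² = 0.007633 kg·m².
Heavier block: m₁g − T₁ = m₁a. Lighter block: T₂ − m₂g = m₂a.
Pulley: (T₁ − T₂)R = Iα = I(a/R), so T₁ − T₂ = (I/R²)a = (1/2)M_p a = 0.4315·a.
Adding the three: (m₁ − m₂)g = (m₁ + m₂ + 0.4315)a, so a = (5.01 − 1.60)(9.81)/(5.01 + 1.60 + 0.4315) = 4.751 m/s².

a ≈ 4.75 m/s²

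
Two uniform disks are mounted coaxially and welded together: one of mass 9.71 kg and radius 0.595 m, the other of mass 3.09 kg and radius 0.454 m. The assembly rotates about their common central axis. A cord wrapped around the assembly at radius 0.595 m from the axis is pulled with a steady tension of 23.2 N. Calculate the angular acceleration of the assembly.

α ≈ 6.78 rad/s²

I = ½M₁R₁² + ½M₂R₂² = ½(9.71)(0.595)² + ½(3.09)(0.454)² = 2.037 kg·m².
τ = F r = (23.2)(0.595) = 13.80 N·m.
α = τ/I = 13.80/2.037 = 6.776 rad/s².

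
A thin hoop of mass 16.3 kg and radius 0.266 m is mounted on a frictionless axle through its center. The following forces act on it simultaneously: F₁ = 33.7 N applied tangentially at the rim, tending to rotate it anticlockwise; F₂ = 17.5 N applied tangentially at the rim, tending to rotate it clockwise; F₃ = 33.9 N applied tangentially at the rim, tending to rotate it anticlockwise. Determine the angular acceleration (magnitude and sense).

α ≈ 11.6 rad/s², anticlockwise

I = MR² = (16.3)(0.266)² = 1.153 kg·m².
Taking anticlockwise as positive: τ₁ = +(33.7)(0.266) = +8.964 N·m; τ₂ = −(17.5)(0.266) = −4.655 N·m; τ₃ = +(33.9)(0.266) = +9.017 N·m.
Net torque τ = 13.33 N·m.
α = τ/I = 13.33/1.153 = 11.55 rad/s².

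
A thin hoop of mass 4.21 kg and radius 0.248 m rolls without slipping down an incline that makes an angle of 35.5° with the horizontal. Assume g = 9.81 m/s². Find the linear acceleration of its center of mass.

a ≈ 2.85 m/s²

Translation along the incline: Mg sinθ − f = Ma.
Rotation about the center: fR = Iα with I = MR². No-slip gives a = αR, so f = (I/R²)a = M a.
Substituting: Mg sinθ = (1 + 1.000)Ma, so a = g sinθ/(1 + 1.000) = (9.81) sin 35.5° / 2.000 = 2.848 m/s².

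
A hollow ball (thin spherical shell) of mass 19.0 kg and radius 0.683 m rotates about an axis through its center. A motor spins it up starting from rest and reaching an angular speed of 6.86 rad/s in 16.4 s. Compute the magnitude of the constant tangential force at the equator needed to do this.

I = (2/3)MR² = (2/3)(19.0)(0.683)² = 5.909 kg·m².
α = Δω/Δt = (6.86 − 0)/16.4 = 0.4183 rad/s².
The required torque is τ = Iα = (5.909)(0.4183) = 2.472 N·m.
A tangential force at the equator gives τ = FR, so F = τ/R = 2.472/0.683 = 3.619 N.

F ≈ 3.62 N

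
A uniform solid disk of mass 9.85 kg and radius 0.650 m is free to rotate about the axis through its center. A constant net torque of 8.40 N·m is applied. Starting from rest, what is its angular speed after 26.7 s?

I = ½MR² = (1/2)(9.85)(0.650)² = 2.081 kg·m².
α = τ/I = 8.40/2.081 = 4.037 rad/s².
ω = ω₀ + αt = 0 + (4.037)(26.7) = 107.8 rad/s.

ω ≈ 108 rad/s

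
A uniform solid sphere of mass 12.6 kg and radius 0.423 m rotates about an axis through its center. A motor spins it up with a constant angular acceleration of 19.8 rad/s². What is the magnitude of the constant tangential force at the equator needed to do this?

F ≈ 42.2 N

I = (2/5)MR² = (2/5)(12.6)(0.423)² = 0.9018 kg·m².
The required torque is τ = Iα = (0.9018)(19.80) = 17.86 N·m.
A tangential force at the equator gives τ = FR, so F = τ/R = 17.86/0.423 = 42.21 N.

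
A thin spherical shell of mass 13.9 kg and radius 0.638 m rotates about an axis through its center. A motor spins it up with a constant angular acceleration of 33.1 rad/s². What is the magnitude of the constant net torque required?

I = (2/3)MR² = (2/3)(13.9)(0.638)² = 3.772 kg·m².
τ = Iα = (3.772)(33.10) = 124.9 N·m.

τ ≈ 125 N·m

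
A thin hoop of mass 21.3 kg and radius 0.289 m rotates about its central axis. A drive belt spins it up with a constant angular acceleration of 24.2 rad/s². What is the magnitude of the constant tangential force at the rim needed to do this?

I = MR² = (21.3)(0.289)² = 1.779 kg·m².
The required torque is τ = Iα = (1.779)(24.20) = 43.05 N·m.
A tangential force at the rim gives τ = FR, so F = τ/R = 43.05/0.289 = 149.0 N.

F ≈ 149 N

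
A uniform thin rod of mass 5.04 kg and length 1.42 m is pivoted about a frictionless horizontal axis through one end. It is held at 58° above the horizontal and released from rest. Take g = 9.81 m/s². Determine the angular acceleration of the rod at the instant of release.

About the pivot, I = (1/3)ML² = (1/3)(5.04)(1.42)² = 3.388 kg·m².
The weight acts at the center, a distance L/2 = 0.7100 m from the pivot; τ = Mg(L/2) cos 58° = 18.60 N·m.
α = τ/I = 18.60/3.388 = 5.491 rad/s².

α ≈ 5.49 rad/s²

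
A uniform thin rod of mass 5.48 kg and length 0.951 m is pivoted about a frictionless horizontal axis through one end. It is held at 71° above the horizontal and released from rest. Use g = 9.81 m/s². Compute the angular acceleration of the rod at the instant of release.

α ≈ 5.04 rad/s²

About the pivot, I = (1/3)ML² = (1/3)(5.48)(0.951)² = 1.652 kg·m².
The weight acts at the center, a distance L/2 = 0.4755 m from the pivot; τ = Mg(L/2) cos 71° = 8.322 N·m.
α = τ/I = 8.322/1.652 = 5.038 rad/s².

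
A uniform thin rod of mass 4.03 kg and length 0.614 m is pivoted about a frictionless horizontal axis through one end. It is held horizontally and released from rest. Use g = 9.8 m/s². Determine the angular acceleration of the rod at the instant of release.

α ≈ 23.9 rad/s²

About the pivot, I = (1/3)ML² = (1/3)(4.03)(0.614)² = 0.5064 kg·m².
The weight acts at the center, a distance L/2 = 0.3070 m from the pivot; τ = Mg(L/2) = 12.12 N·m.
α = τ/I = 12.12/0.5064 = 23.94 rad/s².
(Equivalently α = (3g/(2L)) = 23.94 rad/s².)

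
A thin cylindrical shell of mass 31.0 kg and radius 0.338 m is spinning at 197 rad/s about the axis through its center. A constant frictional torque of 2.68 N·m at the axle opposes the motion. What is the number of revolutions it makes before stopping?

≈ 4080 revolutions

I = MR² = (31.0)(0.338)² = 3.542 kg·m².
The net torque has magnitude 2.68 N·m, opposing ω.
|α| = τ/I = 2.680/3.542 = 0.7567 rad/s² (deceleration).
ω² = ω₀² − 2|α|θ with ω = 0 ⇒ θ = ω₀²/(2|α|) = 25640 rad = 4081 rev.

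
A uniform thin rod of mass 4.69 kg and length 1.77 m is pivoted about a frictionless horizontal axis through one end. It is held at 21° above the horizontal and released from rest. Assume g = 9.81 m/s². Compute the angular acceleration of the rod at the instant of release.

α ≈ 7.76 rad/s²

About the pivot, I = (1/3)ML² = (1/3)(4.69)(1.77)² = 4.898 kg·m².
The weight acts at the center, a distance L/2 = 0.8850 m from the pivot; τ = Mg(L/2) cos 21° = 38.01 N·m.
α = τ/I = 38.01/4.898 = 7.761 rad/s².
(Equivalently α = (3g/(2L)) cos 21° = 7.761 rad/s².)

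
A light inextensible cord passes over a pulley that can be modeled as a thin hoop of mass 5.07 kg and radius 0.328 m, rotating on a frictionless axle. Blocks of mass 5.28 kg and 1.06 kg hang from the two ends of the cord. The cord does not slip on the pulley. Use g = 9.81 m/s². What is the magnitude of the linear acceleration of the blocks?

a ≈ 3.63 m/s²

I = MR² = (5.07)(0.328)² = 0.5455 kg·m².
Heavier block: m₁g − T₁ = m₁a. Lighter block: T₂ − m₂g = m₂a.
Pulley: (T₁ − T₂)R = Iα = I(a/R), so T₁ − T₂ = (I/R²)a = 1·M_p a = 5.070·a.
Adding the three: (m₁ − m₂)g = (m₁ + m₂ + 5.070)a, so a = (5.28 − 1.06)(9.81)/(5.28 + 1.06 + 5.070) = 3.628 m/s².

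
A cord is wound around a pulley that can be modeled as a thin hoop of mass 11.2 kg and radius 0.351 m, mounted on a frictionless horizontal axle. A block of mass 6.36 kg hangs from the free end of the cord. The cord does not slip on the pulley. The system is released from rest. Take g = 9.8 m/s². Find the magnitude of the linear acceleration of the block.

I = MR² = (11.2)(0.351)² = 1.380 kg·m².
Block: mg − T = ma. Pulley: TR = Iα. No-slip: a = αR, so T = (I/R²)a = 11.20·a.
Then mg = (m + 11.20)a, so a = (6.36)(9.8)/(6.36 + 11.20) = 3.549 m/s².

a ≈ 3.55 m/s²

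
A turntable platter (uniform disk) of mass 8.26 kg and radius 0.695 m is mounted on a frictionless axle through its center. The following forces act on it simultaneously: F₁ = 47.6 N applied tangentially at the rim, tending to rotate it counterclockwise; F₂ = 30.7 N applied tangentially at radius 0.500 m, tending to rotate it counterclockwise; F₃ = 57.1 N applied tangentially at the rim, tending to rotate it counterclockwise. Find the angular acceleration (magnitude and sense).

α ≈ 44.2 rad/s², counterclockwise

I = ½MR² = (1/2)(8.26)(0.695)² = 1.995 kg·m².
Taking counterclockwise as positive: τ₁ = +(47.6)(0.695) = +33.08 N·m; τ₂ = +(30.7)(0.500) = +15.35 N·m; τ₃ = +(57.1)(0.695) = +39.68 N·m.
Net torque τ = 88.12 N·m.
α = τ/I = 88.12/1.995 = 44.17 rad/s².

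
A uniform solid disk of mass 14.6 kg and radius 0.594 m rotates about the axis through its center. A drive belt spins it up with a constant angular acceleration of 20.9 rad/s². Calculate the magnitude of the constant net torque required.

τ ≈ 53.8 N·m

I = ½MR² = (1/2)(14.6)(0.594)² = 2.576 kg·m².
τ = Iα = (2.576)(20.90) = 53.83 N·m.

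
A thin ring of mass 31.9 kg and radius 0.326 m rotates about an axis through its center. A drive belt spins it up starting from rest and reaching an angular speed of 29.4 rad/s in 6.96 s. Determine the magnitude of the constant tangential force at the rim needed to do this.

F ≈ 43.9 N

I = MR² = (31.9)(0.326)² = 3.390 kg·m².
α = Δω/Δt = (29.4 − 0)/6.96 = 4.224 rad/s².
The required torque is τ = Iα = (3.390)(4.224) = 14.32 N·m.
A tangential force at the rim gives τ = FR, so F = τ/R = 14.32/0.326 = 43.93 N.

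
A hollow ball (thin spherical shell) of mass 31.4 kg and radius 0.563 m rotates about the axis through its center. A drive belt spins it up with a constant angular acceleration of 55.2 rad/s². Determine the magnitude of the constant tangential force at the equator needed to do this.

F ≈ 651 N

I = (2/3)MR² = (2/3)(31.4)(0.563)² = 6.635 kg·m².
The required torque is τ = Iα = (6.635)(55.20) = 366.3 N·m.
A tangential force at the equator gives τ = FR, so F = τ/R = 366.3/0.563 = 650.6 N.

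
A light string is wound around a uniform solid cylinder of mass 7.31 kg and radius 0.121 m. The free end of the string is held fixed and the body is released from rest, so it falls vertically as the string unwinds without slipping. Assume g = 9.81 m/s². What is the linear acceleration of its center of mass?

a ≈ 6.54 m/s²

Translation: Mg − T = Ma. Rotation about the center: TR = Iα with I = ½MR².
With a = αR: T = (I/R²)a = (1/2)M a, so Mg = (1 + 0.5000)Ma.
a = g/(1 + 0.5000) = 9.81/1.500 = 6.540 m/s².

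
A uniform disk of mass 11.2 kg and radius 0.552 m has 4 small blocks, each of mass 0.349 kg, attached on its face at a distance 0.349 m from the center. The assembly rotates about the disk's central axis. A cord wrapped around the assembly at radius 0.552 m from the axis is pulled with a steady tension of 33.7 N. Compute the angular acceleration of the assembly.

I_disk = ½MR² = ½(11.2)(0.552)² = 1.706 kg·m².
I_blocks = 4·m·r² = 4(0.349)(0.349)² = 0.1700 kg·m².
Total I = 1.876 kg·m².
τ = F r = (33.7)(0.552) = 18.60 N·m.
α = τ/I = 18.60/1.876 = 9.914 rad/s².

α ≈ 9.91 rad/s²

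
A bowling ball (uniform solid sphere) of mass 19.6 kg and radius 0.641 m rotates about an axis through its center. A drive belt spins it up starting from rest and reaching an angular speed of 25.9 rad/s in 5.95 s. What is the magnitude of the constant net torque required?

I = (2/5)MR² = (2/5)(19.6)(0.641)² = 3.221 kg·m².
α = Δω/Δt = (25.9 − 0)/5.95 = 4.353 rad/s².
τ = Iα = (3.221)(4.353) = 14.02 N·m.

τ ≈ 14.0 N·m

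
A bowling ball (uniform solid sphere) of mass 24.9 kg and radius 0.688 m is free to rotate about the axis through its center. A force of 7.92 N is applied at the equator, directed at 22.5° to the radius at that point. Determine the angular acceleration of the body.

I = (2/5)MR² = (2/5)(24.9)(0.688)² = 4.715 kg·m².
Only the tangential component produces torque: τ = F R sinθ = (7.92)(0.688) sin 22.5° = 2.085 N·m.
From τ = Iα: α = 2.085/4.715 = 0.4423 rad/s².

α ≈ 0.442 rad/s²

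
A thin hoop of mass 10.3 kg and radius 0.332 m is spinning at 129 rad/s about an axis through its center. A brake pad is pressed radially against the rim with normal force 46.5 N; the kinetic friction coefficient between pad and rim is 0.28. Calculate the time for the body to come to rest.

t ≈ 33.9 s

I = MR² = (10.3)(0.332)² = 1.135 kg·m².
Friction force f = μN = (0.28)(46.5) = 13.02 N at the rim; torque magnitude τ = fR = 4.323 N·m, opposing ω.
|α| = τ/I = 4.323/1.135 = 3.807 rad/s² (deceleration).
0 = ω₀ − |α|t ⇒ t = ω₀/|α| = 129/3.807 = 33.88 s.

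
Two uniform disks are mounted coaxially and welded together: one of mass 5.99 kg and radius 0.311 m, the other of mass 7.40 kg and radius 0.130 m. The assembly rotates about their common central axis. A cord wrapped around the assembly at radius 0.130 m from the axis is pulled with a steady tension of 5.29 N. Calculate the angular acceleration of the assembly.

α ≈ 1.95 rad/s²

I = ½M₁R₁² + ½M₂R₂² = ½(5.99)(0.311)² + ½(7.40)(0.130)² = 0.3522 kg·m².
τ = F r = (5.29)(0.130) = 0.6877 N·m.
α = τ/I = 0.6877/0.3522 = 1.953 rad/s².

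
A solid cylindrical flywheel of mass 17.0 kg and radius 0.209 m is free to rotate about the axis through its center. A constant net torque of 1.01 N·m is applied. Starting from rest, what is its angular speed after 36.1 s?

I = ½MR² = (1/2)(17.0)(0.209)² = 0.3713 kg·m².
α = τ/I = 1.01/0.3713 = 2.720 rad/s².
ω = ω₀ + αt = 0 + (2.720)(36.1) = 98.20 rad/s.

ω ≈ 98.2 rad/s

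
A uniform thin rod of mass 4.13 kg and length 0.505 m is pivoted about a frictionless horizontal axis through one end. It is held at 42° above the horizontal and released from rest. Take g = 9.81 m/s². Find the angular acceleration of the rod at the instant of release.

α ≈ 21.7 rad/s²

About the pivot, I = (1/3)ML² = (1/3)(4.13)(0.505)² = 0.3511 kg·m².
The weight acts at the center, a distance L/2 = 0.2525 m from the pivot; τ = Mg(L/2) cos 42° = 7.602 N·m.
α = τ/I = 7.602/0.3511 = 21.65 rad/s².
(Equivalently α = (3g/(2L)) cos 42° = 21.65 rad/s².)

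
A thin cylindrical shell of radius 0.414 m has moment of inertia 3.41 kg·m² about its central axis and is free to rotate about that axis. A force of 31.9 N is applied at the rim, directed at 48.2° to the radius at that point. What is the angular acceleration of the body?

Only the tangential component produces torque: τ = F R sinθ = (31.9)(0.414) sin 48.2° = 9.845 N·m.
From τ = Iα: α = 9.845/3.410 = 2.887 rad/s².

α ≈ 2.89 rad/s²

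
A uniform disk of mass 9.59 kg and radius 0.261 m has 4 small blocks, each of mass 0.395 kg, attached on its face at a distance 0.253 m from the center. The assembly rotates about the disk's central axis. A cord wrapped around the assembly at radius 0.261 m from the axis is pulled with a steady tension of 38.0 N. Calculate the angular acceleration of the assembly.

α ≈ 23.2 rad/s²

I_disk = ½MR² = ½(9.59)(0.261)² = 0.3266 kg·m².
I_blocks = 4·m·r² = 4(0.395)(0.253)² = 0.1011 kg·m².
Total I = 0.4278 kg·m².
τ = F r = (38.0)(0.261) = 9.918 N·m.
α = τ/I = 9.918/0.4278 = 23.19 rad/s².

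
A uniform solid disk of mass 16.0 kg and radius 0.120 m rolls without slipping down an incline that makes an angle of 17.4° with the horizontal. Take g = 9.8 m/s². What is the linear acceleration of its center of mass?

a ≈ 1.95 m/s²

Translation along the incline: Mg sinθ − f = Ma.
Rotation about the center: fR = Iα with I = ½MR². No-slip gives a = αR, so f = (I/R²)a = (1/2)M a.
Substituting: Mg sinθ = (1 + 0.5000)Ma, so a = g sinθ/(1 + 0.5000) = (9.8) sin 17.4° / 1.500 = 1.954 m/s².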